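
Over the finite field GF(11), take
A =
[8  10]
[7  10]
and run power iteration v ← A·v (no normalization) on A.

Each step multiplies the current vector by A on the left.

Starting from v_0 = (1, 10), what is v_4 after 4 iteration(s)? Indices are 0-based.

v_4 = (7, 1)

v_0 = (1, 10).
v_1 = A·v_0 = (9, 8).
v_2 = A·v_1 = (9, 0).
v_3 = A·v_2 = (6, 8).
v_4 = A·v_3 = (7, 1).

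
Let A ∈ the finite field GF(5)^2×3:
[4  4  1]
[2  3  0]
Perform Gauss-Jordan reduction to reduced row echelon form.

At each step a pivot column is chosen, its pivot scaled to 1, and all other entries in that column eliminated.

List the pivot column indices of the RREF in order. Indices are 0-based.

pivot columns: 0, 1

step 1: normalize row 0 (÷4) = (1, 1, 4)
  row 1: subtract 2×row0 = (0, 1, 2)
step 2: normalize row 1 (÷1) = (0, 1, 2)
  row 0: subtract 1×row1 = (1, 0, 2)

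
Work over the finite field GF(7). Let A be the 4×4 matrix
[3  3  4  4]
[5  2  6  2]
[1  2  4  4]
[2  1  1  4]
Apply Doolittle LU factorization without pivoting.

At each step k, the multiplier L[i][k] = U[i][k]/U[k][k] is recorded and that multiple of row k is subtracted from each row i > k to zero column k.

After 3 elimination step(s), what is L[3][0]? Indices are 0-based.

L[3][0] = 3

k=0: U[0][0]=3
  eliminate (1,0): mult=4, new row 1: (0, 4, 4, 0); set L[1][0]=4
  eliminate (2,0): mult=5, new row 2: (0, 1, 5, 5); set L[2][0]=5
  eliminate (3,0): mult=3, new row 3: (0, 6, 3, 6); set L[3][0]=3
k=1: U[1][1]=4
  eliminate (2,1): mult=2, new row 2: (0, 0, 4, 5); set L[2][1]=2
  eliminate (3,1): mult=5, new row 3: (0, 0, 4, 6); set L[3][1]=5
k=2: U[2][2]=4
  eliminate (3,2): mult=1, new row 3: (0, 0, 0, 1); set L[3][2]=1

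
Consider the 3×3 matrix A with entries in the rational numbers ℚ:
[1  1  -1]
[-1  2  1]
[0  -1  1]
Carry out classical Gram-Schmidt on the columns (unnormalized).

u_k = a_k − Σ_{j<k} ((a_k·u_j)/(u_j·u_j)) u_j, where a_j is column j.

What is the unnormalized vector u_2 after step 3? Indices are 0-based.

Step 1: u_0 = a_0 = (1, -1, 0).
Step 2: u_1 = a_1 − (-1/2)·u_0 = (3/2, 3/2, -1).
Step 3: u_2 = a_2 − (-1)·u_0 − (-2/11)·u_1 = (3/11, 3/11, 9/11).

u_2 = (3/11, 3/11, 9/11)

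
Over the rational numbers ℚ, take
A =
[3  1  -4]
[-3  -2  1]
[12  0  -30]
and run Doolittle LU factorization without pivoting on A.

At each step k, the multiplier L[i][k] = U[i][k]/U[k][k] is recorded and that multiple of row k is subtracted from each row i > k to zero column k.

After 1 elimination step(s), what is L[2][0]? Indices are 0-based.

L[2][0] = 4

[col 0] pivot 3
  R1 -= -1*R0 → (0, -1, -3)  (L[1][0] := -1)
  R2 -= 4*R0 → (0, -4, -14)  (L[2][0] := 4)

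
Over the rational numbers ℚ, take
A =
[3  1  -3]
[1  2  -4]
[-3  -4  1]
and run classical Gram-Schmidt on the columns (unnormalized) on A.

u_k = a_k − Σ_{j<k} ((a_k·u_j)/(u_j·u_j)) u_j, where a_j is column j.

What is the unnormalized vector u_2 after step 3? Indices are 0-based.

Step 1: u_0 = a_0 = (3, 1, -3).
Step 2: u_1 = a_1 − (17/19)·u_0 = (-32/19, 21/19, -25/19).
Step 3: u_2 = a_2 − (-16/19)·u_0 − (-13/110)·u_1 = (-37/55, -333/110, -37/22).

u_2 = (-37/55, -333/110, -37/22)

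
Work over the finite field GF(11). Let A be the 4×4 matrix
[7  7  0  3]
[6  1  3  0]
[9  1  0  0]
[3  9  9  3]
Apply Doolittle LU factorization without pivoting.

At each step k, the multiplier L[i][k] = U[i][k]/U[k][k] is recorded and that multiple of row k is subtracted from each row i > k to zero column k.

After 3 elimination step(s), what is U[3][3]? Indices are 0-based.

U[3][3] = 5

Step 1: pivot at (0,0) is 7.
  row1 ← row1 − (4)·row0  ⇒  L[1][0]=4, U row1=(0, 6, 3, 10)
  row2 ← row2 − (6)·row0  ⇒  L[2][0]=6, U row2=(0, 3, 0, 4)
  row3 ← row3 − (2)·row0  ⇒  L[3][0]=2, U row3=(0, 6, 9, 8)
Step 2: pivot at (1,1) is 6.
  row2 ← row2 − (6)·row1  ⇒  L[2][1]=6, U row2=(0, 0, 4, 10)
  row3 ← row3 − (1)·row1  ⇒  L[3][1]=1, U row3=(0, 0, 6, 9)
Step 3: pivot at (2,2) is 4.
  row3 ← row3 − (7)·row2  ⇒  L[3][2]=7, U row3=(0, 0, 0, 5)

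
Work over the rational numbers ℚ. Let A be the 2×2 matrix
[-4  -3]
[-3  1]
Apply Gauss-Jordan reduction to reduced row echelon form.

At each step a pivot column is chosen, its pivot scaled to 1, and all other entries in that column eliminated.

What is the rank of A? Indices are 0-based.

rank = 2

[1] R0 /= -4  ⇒  (1, 3/4)
     R1 -= -3·R0  ⇒  (0, 13/4)
[2] R1 /= 13/4  ⇒  (0, 1)
     R0 -= 3/4·R1  ⇒  (1, 0)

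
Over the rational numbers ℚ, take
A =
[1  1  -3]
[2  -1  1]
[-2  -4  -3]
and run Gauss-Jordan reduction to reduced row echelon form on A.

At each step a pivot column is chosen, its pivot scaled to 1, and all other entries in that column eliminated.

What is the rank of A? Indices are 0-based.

pivot(0,0)=1: scale R0 → (1, 1, -3)
  clear (1,0): R1 −= (2)R0 → (0, -3, 7)
  clear (2,0): R2 −= (-2)R0 → (0, -2, -9)
pivot(1,1)=-3: scale R1 → (0, 1, -7/3)
  clear (0,1): R0 −= (1)R1 → (1, 0, -2/3)
  clear (2,1): R2 −= (-2)R1 → (0, 0, -41/3)
pivot(2,2)=-41/3: scale R2 → (0, 0, 1)
  clear (0,2): R0 −= (-2/3)R2 → (1, 0, 0)
  clear (1,2): R1 −= (-7/3)R2 → (0, 1, 0)

rank = 3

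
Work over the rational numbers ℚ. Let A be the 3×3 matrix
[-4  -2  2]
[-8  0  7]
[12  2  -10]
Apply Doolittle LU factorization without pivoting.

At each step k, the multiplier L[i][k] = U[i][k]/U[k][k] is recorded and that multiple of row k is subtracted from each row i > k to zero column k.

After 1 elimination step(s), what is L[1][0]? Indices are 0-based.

Step 1: pivot at (0,0) is -4.
  row1 ← row1 − (2)·row0  ⇒  L[1][0]=2, U row1=(0, 4, 3)
  row2 ← row2 − (-3)·row0  ⇒  L[2][0]=-3, U row2=(0, -4, -4)

L[1][0] = 2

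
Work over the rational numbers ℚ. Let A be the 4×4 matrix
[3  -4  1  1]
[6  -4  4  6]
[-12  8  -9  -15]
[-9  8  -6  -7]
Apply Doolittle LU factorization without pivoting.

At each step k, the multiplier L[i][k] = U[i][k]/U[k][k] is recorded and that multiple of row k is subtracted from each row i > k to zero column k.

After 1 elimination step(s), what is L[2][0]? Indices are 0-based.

L[2][0] = -4

k=0: U[0][0]=3
  eliminate (1,0): mult=2, new row 1: (0, 4, 2, 4); set L[1][0]=2
  eliminate (2,0): mult=-4, new row 2: (0, -8, -5, -11); set L[2][0]=-4
  eliminate (3,0): mult=-3, new row 3: (0, -4, -3, -4); set L[3][0]=-3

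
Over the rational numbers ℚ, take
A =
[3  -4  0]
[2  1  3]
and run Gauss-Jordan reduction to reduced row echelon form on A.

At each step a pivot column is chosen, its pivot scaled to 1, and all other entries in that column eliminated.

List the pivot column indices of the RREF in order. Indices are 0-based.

pivot columns: 0, 1

pivot(0,0)=3: scale R0 → (1, -4/3, 0)
  clear (1,0): R1 −= (2)R0 → (0, 11/3, 3)
pivot(1,1)=11/3: scale R1 → (0, 1, 9/11)
  clear (0,1): R0 −= (-4/3)R1 → (1, 0, 12/11)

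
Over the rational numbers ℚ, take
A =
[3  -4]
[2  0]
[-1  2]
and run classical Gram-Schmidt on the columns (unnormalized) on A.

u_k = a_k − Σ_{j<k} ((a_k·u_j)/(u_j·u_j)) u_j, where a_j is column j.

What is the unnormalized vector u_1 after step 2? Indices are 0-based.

u_1 = (-1, 2, 1)

Step 1: u_0 = a_0 = (3, 2, -1).
Step 2: u_1 = a_1 − (-1)·u_0 = (-1, 2, 1).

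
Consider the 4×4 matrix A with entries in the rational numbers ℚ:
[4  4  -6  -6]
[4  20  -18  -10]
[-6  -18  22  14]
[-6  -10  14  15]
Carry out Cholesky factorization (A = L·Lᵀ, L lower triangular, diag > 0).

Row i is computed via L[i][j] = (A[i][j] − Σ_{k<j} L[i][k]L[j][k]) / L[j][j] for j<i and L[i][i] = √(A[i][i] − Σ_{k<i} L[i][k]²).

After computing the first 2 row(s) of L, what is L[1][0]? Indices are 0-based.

L[1][0] = 2

Step 1: L[0][0] = √(4) = 2.
  L[1][0] = (4) / L[0][0] = 2.
Step 2: L[1][1] = √(16) = 4.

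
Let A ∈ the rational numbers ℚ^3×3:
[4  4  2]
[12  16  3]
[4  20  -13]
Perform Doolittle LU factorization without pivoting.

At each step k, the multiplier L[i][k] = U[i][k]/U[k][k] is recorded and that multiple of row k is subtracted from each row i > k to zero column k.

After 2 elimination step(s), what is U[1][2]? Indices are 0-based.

U[1][2] = -3

Step 1: pivot at (0,0) is 4.
  row1 ← row1 − (3)·row0  ⇒  L[1][0]=3, U row1=(0, 4, -3)
  row2 ← row2 − (1)·row0  ⇒  L[2][0]=1, U row2=(0, 16, -15)
Step 2: pivot at (1,1) is 4.
  row2 ← row2 − (4)·row1  ⇒  L[2][1]=4, U row2=(0, 0, -3)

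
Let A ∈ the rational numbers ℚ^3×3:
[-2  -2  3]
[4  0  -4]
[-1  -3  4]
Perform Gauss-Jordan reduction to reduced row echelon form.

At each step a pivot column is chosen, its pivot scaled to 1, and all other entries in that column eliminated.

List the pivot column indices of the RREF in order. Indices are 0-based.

pivot columns: 0, 1, 2

step 1: normalize row 0 (÷-2) = (1, 1, -3/2)
  row 1: subtract 4×row0 = (0, -4, 2)
  row 2: subtract -1×row0 = (0, -2, 5/2)
step 2: normalize row 1 (÷-4) = (0, 1, -1/2)
  row 0: subtract 1×row1 = (1, 0, -1)
  row 2: subtract -2×row1 = (0, 0, 3/2)
step 3: normalize row 2 (÷3/2) = (0, 0, 1)
  row 0: subtract -1×row2 = (1, 0, 0)
  row 1: subtract -1/2×row2 = (0, 1, 0)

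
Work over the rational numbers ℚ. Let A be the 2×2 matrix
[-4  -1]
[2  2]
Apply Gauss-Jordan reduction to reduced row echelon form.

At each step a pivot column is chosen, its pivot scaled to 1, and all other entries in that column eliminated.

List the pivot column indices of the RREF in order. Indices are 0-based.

pivot columns: 0, 1

[1] R0 /= -4  ⇒  (1, 1/4)
     R1 -= 2·R0  ⇒  (0, 3/2)
[2] R1 /= 3/2  ⇒  (0, 1)
     R0 -= 1/4·R1  ⇒  (1, 0)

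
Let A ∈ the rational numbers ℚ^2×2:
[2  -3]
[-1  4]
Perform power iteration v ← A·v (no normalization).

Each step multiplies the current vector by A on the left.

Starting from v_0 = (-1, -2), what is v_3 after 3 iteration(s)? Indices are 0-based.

v_3 = (154, -157)

v_0 = (-1, -2).
v_1 = A·v_0 = (4, -7).
v_2 = A·v_1 = (29, -32).
v_3 = A·v_2 = (154, -157).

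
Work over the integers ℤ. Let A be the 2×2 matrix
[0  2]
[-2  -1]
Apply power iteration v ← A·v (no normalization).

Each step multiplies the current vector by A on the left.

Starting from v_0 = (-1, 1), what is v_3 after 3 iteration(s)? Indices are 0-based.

v_0 = (-1, 1).
v_1 = A·v_0 = (2, 1).
v_2 = A·v_1 = (2, -5).
v_3 = A·v_2 = (-10, 1).

v_3 = (-10, 1)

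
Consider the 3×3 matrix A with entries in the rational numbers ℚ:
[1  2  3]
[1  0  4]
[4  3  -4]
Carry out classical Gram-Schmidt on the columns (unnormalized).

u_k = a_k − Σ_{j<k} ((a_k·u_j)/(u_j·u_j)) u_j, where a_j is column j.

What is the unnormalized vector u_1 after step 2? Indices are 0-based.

u_1 = (11/9, -7/9, -1/9)

Step 1: u_0 = a_0 = (1, 1, 4).
Step 2: u_1 = a_1 − (7/9)·u_0 = (11/9, -7/9, -1/9).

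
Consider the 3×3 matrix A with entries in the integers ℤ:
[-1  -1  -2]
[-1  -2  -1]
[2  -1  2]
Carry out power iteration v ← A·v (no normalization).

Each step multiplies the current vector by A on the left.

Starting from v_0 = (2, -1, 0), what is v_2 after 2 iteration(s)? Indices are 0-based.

v_2 = (-9, -4, 8)

v_0 = (2, -1, 0).
v_1 = A·v_0 = (-1, 0, 5).
v_2 = A·v_1 = (-9, -4, 8).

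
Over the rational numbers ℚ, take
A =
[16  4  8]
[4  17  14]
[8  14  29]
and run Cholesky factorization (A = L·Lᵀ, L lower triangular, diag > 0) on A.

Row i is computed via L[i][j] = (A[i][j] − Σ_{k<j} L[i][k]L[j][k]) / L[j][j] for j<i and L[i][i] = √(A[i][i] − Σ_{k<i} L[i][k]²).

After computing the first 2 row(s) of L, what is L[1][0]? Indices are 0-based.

L[1][0] = 1

Step 1: L[0][0] = √(16) = 4.
  L[1][0] = (4) / L[0][0] = 1.
Step 2: L[1][1] = √(16) = 4.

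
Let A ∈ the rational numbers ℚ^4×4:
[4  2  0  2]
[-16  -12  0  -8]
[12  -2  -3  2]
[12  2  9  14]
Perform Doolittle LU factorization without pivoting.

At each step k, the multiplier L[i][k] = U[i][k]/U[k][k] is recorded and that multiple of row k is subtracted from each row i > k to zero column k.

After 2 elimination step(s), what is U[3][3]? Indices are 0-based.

U[3][3] = 8

[col 0] pivot 4
  R1 -= -4*R0 → (0, -4, 0, 0)  (L[1][0] := -4)
  R2 -= 3*R0 → (0, -8, -3, -4)  (L[2][0] := 3)
  R3 -= 3*R0 → (0, -4, 9, 8)  (L[3][0] := 3)
[col 1] pivot -4
  R2 -= 2*R1 → (0, 0, -3, -4)  (L[2][1] := 2)
  R3 -= 1*R1 → (0, 0, 9, 8)  (L[3][1] := 1)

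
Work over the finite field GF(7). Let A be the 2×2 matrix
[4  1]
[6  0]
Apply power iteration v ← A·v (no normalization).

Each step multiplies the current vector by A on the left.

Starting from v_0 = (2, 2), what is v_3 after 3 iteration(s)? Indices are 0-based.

v_3 = (2, 4)

v_0 = (2, 2).
v_1 = A·v_0 = (3, 5).
v_2 = A·v_1 = (3, 4).
v_3 = A·v_2 = (2, 4).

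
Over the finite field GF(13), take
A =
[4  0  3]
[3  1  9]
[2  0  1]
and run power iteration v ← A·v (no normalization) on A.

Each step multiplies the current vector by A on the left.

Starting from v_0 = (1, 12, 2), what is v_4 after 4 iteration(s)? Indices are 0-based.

v_4 = (9, 6, 12)

v_0 = (1, 12, 2).
v_1 = A·v_0 = (10, 7, 4).
v_2 = A·v_1 = (0, 8, 11).
v_3 = A·v_2 = (7, 3, 11).
v_4 = A·v_3 = (9, 6, 12).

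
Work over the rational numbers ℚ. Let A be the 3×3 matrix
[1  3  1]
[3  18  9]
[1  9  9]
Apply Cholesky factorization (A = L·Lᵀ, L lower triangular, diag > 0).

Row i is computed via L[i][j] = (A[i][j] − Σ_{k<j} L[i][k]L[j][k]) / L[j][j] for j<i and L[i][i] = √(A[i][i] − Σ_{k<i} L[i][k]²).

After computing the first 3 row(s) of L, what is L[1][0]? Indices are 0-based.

Step 1: L[0][0] = √(1) = 1.
  L[1][0] = (3) / L[0][0] = 3.
Step 2: L[1][1] = √(9) = 3.
  L[2][0] = (1) / L[0][0] = 1.
  L[2][1] = (6) / L[1][1] = 2.
Step 3: L[2][2] = √(4) = 2.

L[1][0] = 3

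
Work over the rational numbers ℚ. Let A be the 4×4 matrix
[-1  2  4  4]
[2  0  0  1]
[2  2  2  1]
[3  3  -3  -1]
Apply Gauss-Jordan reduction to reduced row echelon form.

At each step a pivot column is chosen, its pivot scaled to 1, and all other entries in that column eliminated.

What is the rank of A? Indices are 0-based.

rank = 4

pivot(0,0)=-1: scale R0 → (1, -2, -4, -4)
  clear (1,0): R1 −= (2)R0 → (0, 4, 8, 9)
  clear (2,0): R2 −= (2)R0 → (0, 6, 10, 9)
  clear (3,0): R3 −= (3)R0 → (0, 9, 9, 11)
pivot(1,1)=4: scale R1 → (0, 1, 2, 9/4)
  clear (0,1): R0 −= (-2)R1 → (1, 0, 0, 1/2)
  clear (2,1): R2 −= (6)R1 → (0, 0, -2, -9/2)
  clear (3,1): R3 −= (9)R1 → (0, 0, -9, -37/4)
pivot(2,2)=-2: scale R2 → (0, 0, 1, 9/4)
  clear (1,2): R1 −= (2)R2 → (0, 1, 0, -9/4)
  clear (3,2): R3 −= (-9)R2 → (0, 0, 0, 11)
pivot(3,3)=11: scale R3 → (0, 0, 0, 1)
  clear (0,3): R0 −= (1/2)R3 → (1, 0, 0, 0)
  clear (1,3): R1 −= (-9/4)R3 → (0, 1, 0, 0)
  clear (2,3): R2 −= (9/4)R3 → (0, 0, 1, 0)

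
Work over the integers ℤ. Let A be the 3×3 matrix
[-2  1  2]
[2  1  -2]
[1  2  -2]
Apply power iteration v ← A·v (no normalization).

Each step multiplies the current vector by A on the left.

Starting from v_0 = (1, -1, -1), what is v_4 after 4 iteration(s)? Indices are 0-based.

v_4 = (103, -57, 7)

v_0 = (1, -1, -1).
v_1 = A·v_0 = (-5, 3, 1).
v_2 = A·v_1 = (15, -9, -1).
v_3 = A·v_2 = (-41, 23, -1).
v_4 = A·v_3 = (103, -57, 7).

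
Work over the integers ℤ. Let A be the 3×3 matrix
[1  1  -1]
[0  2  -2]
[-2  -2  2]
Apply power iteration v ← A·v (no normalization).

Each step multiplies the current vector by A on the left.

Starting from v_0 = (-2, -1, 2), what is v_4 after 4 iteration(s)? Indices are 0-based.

v_4 = (-433, -676, 866)

v_0 = (-2, -1, 2).
v_1 = A·v_0 = (-5, -6, 10).
v_2 = A·v_1 = (-21, -32, 42).
v_3 = A·v_2 = (-95, -148, 190).
v_4 = A·v_3 = (-433, -676, 866).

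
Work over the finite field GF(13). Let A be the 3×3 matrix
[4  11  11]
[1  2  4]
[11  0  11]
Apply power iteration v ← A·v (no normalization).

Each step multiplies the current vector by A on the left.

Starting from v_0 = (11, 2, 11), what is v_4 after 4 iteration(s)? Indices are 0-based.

v_0 = (11, 2, 11).
v_1 = A·v_0 = (5, 7, 8).
v_2 = A·v_1 = (3, 12, 0).
v_3 = A·v_2 = (1, 1, 7).
v_4 = A·v_3 = (1, 5, 10).

v_4 = (1, 5, 10)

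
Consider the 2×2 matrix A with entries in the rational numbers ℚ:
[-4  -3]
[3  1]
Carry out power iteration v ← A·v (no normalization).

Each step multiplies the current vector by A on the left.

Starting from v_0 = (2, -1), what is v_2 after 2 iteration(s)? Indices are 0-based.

v_2 = (5, -10)

v_0 = (2, -1).
v_1 = A·v_0 = (-5, 5).
v_2 = A·v_1 = (5, -10).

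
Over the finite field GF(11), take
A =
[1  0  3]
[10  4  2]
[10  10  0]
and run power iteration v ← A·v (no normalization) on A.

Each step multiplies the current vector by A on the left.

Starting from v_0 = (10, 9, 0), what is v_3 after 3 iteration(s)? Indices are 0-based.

v_0 = (10, 9, 0).
v_1 = A·v_0 = (10, 4, 3).
v_2 = A·v_1 = (8, 1, 8).
v_3 = A·v_2 = (10, 1, 2).

v_3 = (10, 1, 2)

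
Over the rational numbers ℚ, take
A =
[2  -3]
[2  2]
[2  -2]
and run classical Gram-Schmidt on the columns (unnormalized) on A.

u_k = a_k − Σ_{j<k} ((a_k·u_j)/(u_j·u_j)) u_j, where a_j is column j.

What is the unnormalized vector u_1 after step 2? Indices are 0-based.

u_1 = (-2, 3, -1)

Step 1: u_0 = a_0 = (2, 2, 2).
Step 2: u_1 = a_1 − (-1/2)·u_0 = (-2, 3, -1).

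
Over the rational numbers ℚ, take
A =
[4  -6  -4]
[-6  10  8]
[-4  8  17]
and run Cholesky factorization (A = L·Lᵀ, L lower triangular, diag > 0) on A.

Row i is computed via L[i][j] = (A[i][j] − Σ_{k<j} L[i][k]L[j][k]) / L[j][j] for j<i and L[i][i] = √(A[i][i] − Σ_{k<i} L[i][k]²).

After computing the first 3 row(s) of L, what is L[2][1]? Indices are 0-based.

Step 1: L[0][0] = √(4) = 2.
  L[1][0] = (-6) / L[0][0] = -3.
Step 2: L[1][1] = √(1) = 1.
  L[2][0] = (-4) / L[0][0] = -2.
  L[2][1] = (2) / L[1][1] = 2.
Step 3: L[2][2] = √(9) = 3.

L[2][1] = 2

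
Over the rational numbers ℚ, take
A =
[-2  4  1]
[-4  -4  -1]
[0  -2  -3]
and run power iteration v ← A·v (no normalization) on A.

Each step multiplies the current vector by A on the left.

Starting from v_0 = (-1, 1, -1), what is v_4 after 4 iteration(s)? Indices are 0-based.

v_0 = (-1, 1, -1).
v_1 = A·v_0 = (5, 1, 1).
v_2 = A·v_1 = (-5, -25, -5).
v_3 = A·v_2 = (-95, 125, 65).
v_4 = A·v_3 = (755, -185, -445).

v_4 = (755, -185, -445)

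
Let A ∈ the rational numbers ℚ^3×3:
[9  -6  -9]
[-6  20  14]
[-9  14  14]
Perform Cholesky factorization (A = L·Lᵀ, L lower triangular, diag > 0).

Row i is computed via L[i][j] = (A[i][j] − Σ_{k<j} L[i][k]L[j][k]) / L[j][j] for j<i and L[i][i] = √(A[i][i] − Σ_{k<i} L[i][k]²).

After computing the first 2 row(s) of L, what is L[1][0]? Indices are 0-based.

L[1][0] = -2

Step 1: L[0][0] = √(9) = 3.
  L[1][0] = (-6) / L[0][0] = -2.
Step 2: L[1][1] = √(16) = 4.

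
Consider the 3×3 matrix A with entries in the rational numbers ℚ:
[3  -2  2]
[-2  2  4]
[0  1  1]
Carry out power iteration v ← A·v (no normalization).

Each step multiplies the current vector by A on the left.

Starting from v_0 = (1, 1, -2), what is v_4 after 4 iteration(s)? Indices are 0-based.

v_0 = (1, 1, -2).
v_1 = A·v_0 = (-3, -8, -1).
v_2 = A·v_1 = (5, -14, -9).
v_3 = A·v_2 = (25, -74, -23).
v_4 = A·v_3 = (177, -290, -97).

v_4 = (177, -290, -97)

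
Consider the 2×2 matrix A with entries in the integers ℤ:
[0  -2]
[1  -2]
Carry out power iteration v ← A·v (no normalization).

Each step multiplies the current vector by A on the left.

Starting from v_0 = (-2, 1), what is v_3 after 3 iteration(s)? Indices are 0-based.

v_3 = (-12, -4)

v_0 = (-2, 1).
v_1 = A·v_0 = (-2, -4).
v_2 = A·v_1 = (8, 6).
v_3 = A·v_2 = (-12, -4).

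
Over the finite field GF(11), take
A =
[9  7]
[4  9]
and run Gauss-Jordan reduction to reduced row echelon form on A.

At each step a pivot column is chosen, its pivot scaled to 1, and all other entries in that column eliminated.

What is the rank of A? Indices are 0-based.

[1] R0 /= 9  ⇒  (1, 2)
     R1 -= 4·R0  ⇒  (0, 1)
[2] R1 /= 1  ⇒  (0, 1)
     R0 -= 2·R1  ⇒  (1, 0)

rank = 2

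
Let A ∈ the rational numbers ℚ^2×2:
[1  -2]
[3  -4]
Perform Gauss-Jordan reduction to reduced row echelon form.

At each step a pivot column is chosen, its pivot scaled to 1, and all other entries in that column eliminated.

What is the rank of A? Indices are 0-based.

step 1: normalize row 0 (÷1) = (1, -2)
  row 1: subtract 3×row0 = (0, 2)
step 2: normalize row 1 (÷2) = (0, 1)
  row 0: subtract -2×row1 = (1, 0)

rank = 2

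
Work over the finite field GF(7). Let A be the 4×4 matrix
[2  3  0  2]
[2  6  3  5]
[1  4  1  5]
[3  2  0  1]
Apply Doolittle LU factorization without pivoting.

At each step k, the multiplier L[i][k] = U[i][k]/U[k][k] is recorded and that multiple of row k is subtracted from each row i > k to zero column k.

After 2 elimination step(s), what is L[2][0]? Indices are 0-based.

L[2][0] = 4

Step 1: pivot at (0,0) is 2.
  row1 ← row1 − (1)·row0  ⇒  L[1][0]=1, U row1=(0, 3, 3, 3)
  row2 ← row2 − (4)·row0  ⇒  L[2][0]=4, U row2=(0, 6, 1, 4)
  row3 ← row3 − (5)·row0  ⇒  L[3][0]=5, U row3=(0, 1, 0, 5)
Step 2: pivot at (1,1) is 3.
  row2 ← row2 − (2)·row1  ⇒  L[2][1]=2, U row2=(0, 0, 2, 5)
  row3 ← row3 − (5)·row1  ⇒  L[3][1]=5, U row3=(0, 0, 6, 4)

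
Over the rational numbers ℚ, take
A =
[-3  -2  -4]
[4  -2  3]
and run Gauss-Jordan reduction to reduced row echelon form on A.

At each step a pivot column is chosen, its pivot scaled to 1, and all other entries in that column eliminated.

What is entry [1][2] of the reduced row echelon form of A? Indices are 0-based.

M[1][2] = 1/2

[1] R0 /= -3  ⇒  (1, 2/3, 4/3)
     R1 -= 4·R0  ⇒  (0, -14/3, -7/3)
[2] R1 /= -14/3  ⇒  (0, 1, 1/2)
     R0 -= 2/3·R1  ⇒  (1, 0, 1)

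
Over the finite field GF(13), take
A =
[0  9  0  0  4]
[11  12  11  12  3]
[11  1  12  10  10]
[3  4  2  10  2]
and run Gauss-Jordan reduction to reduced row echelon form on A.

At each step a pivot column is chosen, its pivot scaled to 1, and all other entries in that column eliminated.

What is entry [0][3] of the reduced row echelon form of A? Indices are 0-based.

[1] R0 <-> R1
[1] R0 /= 11  ⇒  (1, 7, 1, 7, 5)
     R2 -= 11·R0  ⇒  (0, 2, 1, 11, 7)
     R3 -= 3·R0  ⇒  (0, 9, 12, 2, 0)
[2] R1 /= 9  ⇒  (0, 1, 0, 0, 12)
     R0 -= 7·R1  ⇒  (1, 0, 1, 7, 12)
     R2 -= 2·R1  ⇒  (0, 0, 1, 11, 9)
     R3 -= 9·R1  ⇒  (0, 0, 12, 2, 9)
[3] R2 /= 1  ⇒  (0, 0, 1, 11, 9)
     R0 -= 1·R2  ⇒  (1, 0, 0, 9, 3)
     R3 -= 12·R2  ⇒  (0, 0, 0, 0, 5)
column 3 empty below row 3
[4] R3 /= 5  ⇒  (0, 0, 0, 0, 1)
     R0 -= 3·R3  ⇒  (1, 0, 0, 9, 0)
     R1 -= 12·R3  ⇒  (0, 1, 0, 0, 0)
     R2 -= 9·R3  ⇒  (0, 0, 1, 11, 0)

M[0][3] = 9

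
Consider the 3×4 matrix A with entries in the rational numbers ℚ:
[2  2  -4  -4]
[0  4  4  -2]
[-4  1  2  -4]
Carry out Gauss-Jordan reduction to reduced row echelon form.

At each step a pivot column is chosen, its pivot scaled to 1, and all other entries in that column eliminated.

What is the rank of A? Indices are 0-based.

[1] R0 /= 2  ⇒  (1, 1, -2, -2)
     R2 -= -4·R0  ⇒  (0, 5, -6, -12)
[2] R1 /= 4  ⇒  (0, 1, 1, -1/2)
     R0 -= 1·R1  ⇒  (1, 0, -3, -3/2)
     R2 -= 5·R1  ⇒  (0, 0, -11, -19/2)
[3] R2 /= -11  ⇒  (0, 0, 1, 19/22)
     R0 -= -3·R2  ⇒  (1, 0, 0, 12/11)
     R1 -= 1·R2  ⇒  (0, 1, 0, -15/11)

rank = 3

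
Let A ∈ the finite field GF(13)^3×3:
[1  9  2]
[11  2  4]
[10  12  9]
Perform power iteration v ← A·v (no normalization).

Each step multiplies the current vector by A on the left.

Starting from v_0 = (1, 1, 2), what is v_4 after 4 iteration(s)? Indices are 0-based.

v_0 = (1, 1, 2).
v_1 = A·v_0 = (1, 8, 1).
v_2 = A·v_1 = (10, 5, 11).
v_3 = A·v_2 = (12, 8, 12).
v_4 = A·v_3 = (4, 1, 12).

v_4 = (4, 1, 12)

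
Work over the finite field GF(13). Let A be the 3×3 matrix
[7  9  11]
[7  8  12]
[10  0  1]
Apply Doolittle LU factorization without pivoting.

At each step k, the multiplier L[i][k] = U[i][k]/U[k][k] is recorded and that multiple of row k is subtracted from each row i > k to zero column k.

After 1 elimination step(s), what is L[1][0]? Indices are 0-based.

L[1][0] = 1

[col 0] pivot 7
  R1 -= 1*R0 → (0, 12, 1)  (L[1][0] := 1)
  R2 -= 7*R0 → (0, 2, 2)  (L[2][0] := 7)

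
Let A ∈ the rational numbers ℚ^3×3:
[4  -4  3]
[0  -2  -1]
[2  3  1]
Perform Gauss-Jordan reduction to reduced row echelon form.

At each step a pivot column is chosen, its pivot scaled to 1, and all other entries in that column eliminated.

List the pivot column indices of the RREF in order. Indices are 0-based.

step 1: normalize row 0 (÷4) = (1, -1, 3/4)
  row 2: subtract 2×row0 = (0, 5, -1/2)
step 2: normalize row 1 (÷-2) = (0, 1, 1/2)
  row 0: subtract -1×row1 = (1, 0, 5/4)
  row 2: subtract 5×row1 = (0, 0, -3)
step 3: normalize row 2 (÷-3) = (0, 0, 1)
  row 0: subtract 5/4×row2 = (1, 0, 0)
  row 1: subtract 1/2×row2 = (0, 1, 0)

pivot columns: 0, 1, 2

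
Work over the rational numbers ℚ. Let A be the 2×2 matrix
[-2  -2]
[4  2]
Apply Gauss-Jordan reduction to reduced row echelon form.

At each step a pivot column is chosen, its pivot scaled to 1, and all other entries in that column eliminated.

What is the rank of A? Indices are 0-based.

pivot(0,0)=-2: scale R0 → (1, 1)
  clear (1,0): R1 −= (4)R0 → (0, -2)
pivot(1,1)=-2: scale R1 → (0, 1)
  clear (0,1): R0 −= (1)R1 → (1, 0)

rank = 2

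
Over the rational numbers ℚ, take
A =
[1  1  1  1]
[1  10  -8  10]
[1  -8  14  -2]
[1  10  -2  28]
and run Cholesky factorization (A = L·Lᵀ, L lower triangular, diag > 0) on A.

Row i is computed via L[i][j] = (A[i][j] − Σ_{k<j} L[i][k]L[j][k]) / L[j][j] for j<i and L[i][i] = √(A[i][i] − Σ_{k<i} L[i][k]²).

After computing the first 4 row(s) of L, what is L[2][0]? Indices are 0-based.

L[2][0] = 1

Step 1: L[0][0] = √(1) = 1.
  L[1][0] = (1) / L[0][0] = 1.
Step 2: L[1][1] = √(9) = 3.
  L[2][0] = (1) / L[0][0] = 1.
  L[2][1] = (-9) / L[1][1] = -3.
Step 3: L[2][2] = √(4) = 2.
  L[3][0] = (1) / L[0][0] = 1.
  L[3][1] = (9) / L[1][1] = 3.
  L[3][2] = (6) / L[2][2] = 3.
Step 4: L[3][3] = √(9) = 3.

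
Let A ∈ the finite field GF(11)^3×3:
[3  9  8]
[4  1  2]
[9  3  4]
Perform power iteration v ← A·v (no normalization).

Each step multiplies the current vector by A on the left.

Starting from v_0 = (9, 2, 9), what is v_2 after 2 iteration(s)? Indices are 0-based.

v_0 = (9, 2, 9).
v_1 = A·v_0 = (7, 1, 2).
v_2 = A·v_1 = (2, 0, 8).

v_2 = (2, 0, 8)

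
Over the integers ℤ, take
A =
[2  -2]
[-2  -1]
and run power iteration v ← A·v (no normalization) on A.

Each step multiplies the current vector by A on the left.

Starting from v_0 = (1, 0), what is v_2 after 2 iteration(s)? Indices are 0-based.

v_0 = (1, 0).
v_1 = A·v_0 = (2, -2).
v_2 = A·v_1 = (8, -2).

v_2 = (8, -2)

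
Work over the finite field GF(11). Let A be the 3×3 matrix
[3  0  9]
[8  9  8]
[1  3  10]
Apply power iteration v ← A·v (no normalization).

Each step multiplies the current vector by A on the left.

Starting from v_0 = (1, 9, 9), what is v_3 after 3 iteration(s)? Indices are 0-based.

v_0 = (1, 9, 9).
v_1 = A·v_0 = (7, 7, 8).
v_2 = A·v_1 = (5, 7, 9).
v_3 = A·v_2 = (8, 10, 6).

v_3 = (8, 10, 6)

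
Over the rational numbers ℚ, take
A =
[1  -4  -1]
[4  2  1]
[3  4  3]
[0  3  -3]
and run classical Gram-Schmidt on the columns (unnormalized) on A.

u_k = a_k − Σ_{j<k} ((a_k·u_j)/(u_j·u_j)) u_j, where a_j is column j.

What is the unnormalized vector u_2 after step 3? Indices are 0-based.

u_2 = (-571/457, -377/457, 693/457, -1434/457)

Step 1: u_0 = a_0 = (1, 4, 3, 0).
Step 2: u_1 = a_1 − (8/13)·u_0 = (-60/13, -6/13, 28/13, 3).
Step 3: u_2 = a_2 − (6/13)·u_0 − (21/457)·u_1 = (-571/457, -377/457, 693/457, -1434/457).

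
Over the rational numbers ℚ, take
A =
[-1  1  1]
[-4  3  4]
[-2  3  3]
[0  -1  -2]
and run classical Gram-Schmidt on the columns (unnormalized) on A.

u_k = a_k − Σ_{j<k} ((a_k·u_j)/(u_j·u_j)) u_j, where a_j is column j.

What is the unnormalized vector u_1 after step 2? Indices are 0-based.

u_1 = (2/21, -13/21, 25/21, -1)

Step 1: u_0 = a_0 = (-1, -4, -2, 0).
Step 2: u_1 = a_1 − (-19/21)·u_0 = (2/21, -13/21, 25/21, -1).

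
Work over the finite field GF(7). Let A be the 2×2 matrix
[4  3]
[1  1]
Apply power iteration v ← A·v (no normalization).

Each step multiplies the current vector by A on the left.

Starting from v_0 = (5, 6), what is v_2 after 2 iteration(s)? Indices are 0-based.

v_2 = (3, 0)

v_0 = (5, 6).
v_1 = A·v_0 = (3, 4).
v_2 = A·v_1 = (3, 0).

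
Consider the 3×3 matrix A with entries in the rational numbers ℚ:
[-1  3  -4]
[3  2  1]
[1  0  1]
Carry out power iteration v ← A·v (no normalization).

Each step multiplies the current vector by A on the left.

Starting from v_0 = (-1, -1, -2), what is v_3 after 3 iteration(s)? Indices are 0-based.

v_3 = (6, -40, -12)

v_0 = (-1, -1, -2).
v_1 = A·v_0 = (6, -7, -3).
v_2 = A·v_1 = (-15, 1, 3).
v_3 = A·v_2 = (6, -40, -12).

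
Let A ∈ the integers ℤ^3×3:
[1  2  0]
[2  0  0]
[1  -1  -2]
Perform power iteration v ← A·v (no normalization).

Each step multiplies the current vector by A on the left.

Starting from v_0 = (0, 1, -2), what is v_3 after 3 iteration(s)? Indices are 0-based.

v_3 = (10, 4, 6)

v_0 = (0, 1, -2).
v_1 = A·v_0 = (2, 0, 3).
v_2 = A·v_1 = (2, 4, -4).
v_3 = A·v_2 = (10, 4, 6).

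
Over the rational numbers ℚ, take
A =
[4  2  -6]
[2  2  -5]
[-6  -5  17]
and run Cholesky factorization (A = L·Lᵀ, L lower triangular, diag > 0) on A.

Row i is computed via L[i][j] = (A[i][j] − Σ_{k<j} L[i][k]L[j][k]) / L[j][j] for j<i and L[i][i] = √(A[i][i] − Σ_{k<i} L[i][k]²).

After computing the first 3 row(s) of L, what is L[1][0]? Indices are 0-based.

Step 1: L[0][0] = √(4) = 2.
  L[1][0] = (2) / L[0][0] = 1.
Step 2: L[1][1] = √(1) = 1.
  L[2][0] = (-6) / L[0][0] = -3.
  L[2][1] = (-2) / L[1][1] = -2.
Step 3: L[2][2] = √(4) = 2.

L[1][0] = 1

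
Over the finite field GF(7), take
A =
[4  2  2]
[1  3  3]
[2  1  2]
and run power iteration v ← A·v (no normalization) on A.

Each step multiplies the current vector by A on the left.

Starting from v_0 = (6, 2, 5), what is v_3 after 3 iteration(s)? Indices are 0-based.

v_0 = (6, 2, 5).
v_1 = A·v_0 = (3, 6, 3).
v_2 = A·v_1 = (2, 2, 4).
v_3 = A·v_2 = (6, 6, 0).

v_3 = (6, 6, 0)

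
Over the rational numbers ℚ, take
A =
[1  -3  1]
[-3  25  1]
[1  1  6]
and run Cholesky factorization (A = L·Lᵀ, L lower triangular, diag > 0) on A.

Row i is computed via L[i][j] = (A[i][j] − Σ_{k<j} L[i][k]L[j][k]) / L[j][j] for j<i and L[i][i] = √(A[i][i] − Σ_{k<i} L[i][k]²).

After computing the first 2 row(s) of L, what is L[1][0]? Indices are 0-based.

Step 1: L[0][0] = √(1) = 1.
  L[1][0] = (-3) / L[0][0] = -3.
Step 2: L[1][1] = √(16) = 4.

L[1][0] = -3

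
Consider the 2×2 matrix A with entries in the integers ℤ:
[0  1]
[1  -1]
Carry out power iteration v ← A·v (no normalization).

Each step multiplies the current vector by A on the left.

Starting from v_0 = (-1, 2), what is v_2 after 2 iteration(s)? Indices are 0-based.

v_2 = (-3, 5)

v_0 = (-1, 2).
v_1 = A·v_0 = (2, -3).
v_2 = A·v_1 = (-3, 5).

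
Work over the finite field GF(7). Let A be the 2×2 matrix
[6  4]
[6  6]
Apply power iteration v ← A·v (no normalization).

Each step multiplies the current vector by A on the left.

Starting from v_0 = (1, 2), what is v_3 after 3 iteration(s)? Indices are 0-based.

v_3 = (3, 2)

v_0 = (1, 2).
v_1 = A·v_0 = (0, 4).
v_2 = A·v_1 = (2, 3).
v_3 = A·v_2 = (3, 2).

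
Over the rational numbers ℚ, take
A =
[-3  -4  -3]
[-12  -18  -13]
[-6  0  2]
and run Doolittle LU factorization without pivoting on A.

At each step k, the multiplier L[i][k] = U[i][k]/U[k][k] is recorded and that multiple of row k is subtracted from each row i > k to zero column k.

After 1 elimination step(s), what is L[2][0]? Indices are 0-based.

Step 1: pivot at (0,0) is -3.
  row1 ← row1 − (4)·row0  ⇒  L[1][0]=4, U row1=(0, -2, -1)
  row2 ← row2 − (2)·row0  ⇒  L[2][0]=2, U row2=(0, 8, 8)

L[2][0] = 2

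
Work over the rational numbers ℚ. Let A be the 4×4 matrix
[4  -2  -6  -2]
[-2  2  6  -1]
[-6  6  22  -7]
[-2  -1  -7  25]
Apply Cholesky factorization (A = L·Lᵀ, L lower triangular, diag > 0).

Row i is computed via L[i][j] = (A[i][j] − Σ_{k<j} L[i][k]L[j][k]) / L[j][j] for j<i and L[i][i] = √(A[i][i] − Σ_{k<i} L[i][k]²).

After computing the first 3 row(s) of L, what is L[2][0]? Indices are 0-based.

Step 1: L[0][0] = √(4) = 2.
  L[1][0] = (-2) / L[0][0] = -1.
Step 2: L[1][1] = √(1) = 1.
  L[2][0] = (-6) / L[0][0] = -3.
  L[2][1] = (3) / L[1][1] = 3.
Step 3: L[2][2] = √(4) = 2.

L[2][0] = -3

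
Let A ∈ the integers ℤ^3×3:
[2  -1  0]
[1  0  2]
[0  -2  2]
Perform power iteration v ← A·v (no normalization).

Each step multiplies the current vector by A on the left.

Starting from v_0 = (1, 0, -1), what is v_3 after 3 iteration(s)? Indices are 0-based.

v_0 = (1, 0, -1).
v_1 = A·v_0 = (2, -1, -2).
v_2 = A·v_1 = (5, -2, -2).
v_3 = A·v_2 = (12, 1, 0).

v_3 = (12, 1, 0)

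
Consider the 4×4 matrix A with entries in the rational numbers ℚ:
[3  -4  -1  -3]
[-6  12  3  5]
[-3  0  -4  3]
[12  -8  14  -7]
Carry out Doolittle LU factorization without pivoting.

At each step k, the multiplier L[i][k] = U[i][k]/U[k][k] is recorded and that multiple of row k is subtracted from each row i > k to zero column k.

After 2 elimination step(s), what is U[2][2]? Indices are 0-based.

k=0: U[0][0]=3
  eliminate (1,0): mult=-2, new row 1: (0, 4, 1, -1); set L[1][0]=-2
  eliminate (2,0): mult=-1, new row 2: (0, -4, -5, 0); set L[2][0]=-1
  eliminate (3,0): mult=4, new row 3: (0, 8, 18, 5); set L[3][0]=4
k=1: U[1][1]=4
  eliminate (2,1): mult=-1, new row 2: (0, 0, -4, -1); set L[2][1]=-1
  eliminate (3,1): mult=2, new row 3: (0, 0, 16, 7); set L[3][1]=2

U[2][2] = -4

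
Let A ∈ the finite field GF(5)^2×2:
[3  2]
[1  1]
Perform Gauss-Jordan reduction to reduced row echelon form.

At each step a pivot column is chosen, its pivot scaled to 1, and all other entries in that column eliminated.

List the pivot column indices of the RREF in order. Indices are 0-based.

pivot columns: 0, 1

[1] R0 /= 3  ⇒  (1, 4)
     R1 -= 1·R0  ⇒  (0, 2)
[2] R1 /= 2  ⇒  (0, 1)
     R0 -= 4·R1  ⇒  (1, 0)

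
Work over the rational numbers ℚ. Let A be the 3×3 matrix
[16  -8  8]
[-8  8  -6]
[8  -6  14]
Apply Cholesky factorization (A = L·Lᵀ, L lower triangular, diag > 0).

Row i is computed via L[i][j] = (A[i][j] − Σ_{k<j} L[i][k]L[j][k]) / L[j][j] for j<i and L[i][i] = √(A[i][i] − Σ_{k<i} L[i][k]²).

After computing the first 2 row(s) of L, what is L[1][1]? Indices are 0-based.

L[1][1] = 2

Step 1: L[0][0] = √(16) = 4.
  L[1][0] = (-8) / L[0][0] = -2.
Step 2: L[1][1] = √(4) = 2.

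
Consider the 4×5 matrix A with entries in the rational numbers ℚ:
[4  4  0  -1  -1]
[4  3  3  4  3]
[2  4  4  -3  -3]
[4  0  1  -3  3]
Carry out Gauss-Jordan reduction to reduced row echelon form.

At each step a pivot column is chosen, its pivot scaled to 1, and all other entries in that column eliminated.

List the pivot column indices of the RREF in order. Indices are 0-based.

pivot columns: 0, 1, 2, 3

[1] R0 /= 4  ⇒  (1, 1, 0, -1/4, -1/4)
     R1 -= 4·R0  ⇒  (0, -1, 3, 5, 4)
     R2 -= 2·R0  ⇒  (0, 2, 4, -5/2, -5/2)
     R3 -= 4·R0  ⇒  (0, -4, 1, -2, 4)
[2] R1 /= -1  ⇒  (0, 1, -3, -5, -4)
     R0 -= 1·R1  ⇒  (1, 0, 3, 19/4, 15/4)
     R2 -= 2·R1  ⇒  (0, 0, 10, 15/2, 11/2)
     R3 -= -4·R1  ⇒  (0, 0, -11, -22, -12)
[3] R2 /= 10  ⇒  (0, 0, 1, 3/4, 11/20)
     R0 -= 3·R2  ⇒  (1, 0, 0, 5/2, 21/10)
     R1 -= -3·R2  ⇒  (0, 1, 0, -11/4, -47/20)
     R3 -= -11·R2  ⇒  (0, 0, 0, -55/4, -119/20)
[4] R3 /= -55/4  ⇒  (0, 0, 0, 1, 119/275)
     R0 -= 5/2·R3  ⇒  (1, 0, 0, 0, 56/55)
     R1 -= -11/4·R3  ⇒  (0, 1, 0, 0, -29/25)
     R2 -= 3/4·R3  ⇒  (0, 0, 1, 0, 62/275)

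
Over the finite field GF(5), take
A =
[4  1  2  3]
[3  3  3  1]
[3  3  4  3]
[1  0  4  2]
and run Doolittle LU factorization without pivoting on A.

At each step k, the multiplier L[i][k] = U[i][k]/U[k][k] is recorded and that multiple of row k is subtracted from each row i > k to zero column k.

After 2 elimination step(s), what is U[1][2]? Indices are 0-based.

k=0: U[0][0]=4
  eliminate (1,0): mult=2, new row 1: (0, 1, 4, 0); set L[1][0]=2
  eliminate (2,0): mult=2, new row 2: (0, 1, 0, 2); set L[2][0]=2
  eliminate (3,0): mult=4, new row 3: (0, 1, 1, 0); set L[3][0]=4
k=1: U[1][1]=1
  eliminate (2,1): mult=1, new row 2: (0, 0, 1, 2); set L[2][1]=1
  eliminate (3,1): mult=1, new row 3: (0, 0, 2, 0); set L[3][1]=1

U[1][2] = 4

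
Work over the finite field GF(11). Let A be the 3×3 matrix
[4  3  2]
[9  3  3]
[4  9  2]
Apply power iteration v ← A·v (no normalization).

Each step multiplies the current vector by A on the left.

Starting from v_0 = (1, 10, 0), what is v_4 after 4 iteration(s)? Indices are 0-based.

v_4 = (9, 6, 10)

v_0 = (1, 10, 0).
v_1 = A·v_0 = (1, 6, 6).
v_2 = A·v_1 = (1, 1, 4).
v_3 = A·v_2 = (4, 2, 10).
v_4 = A·v_3 = (9, 6, 10).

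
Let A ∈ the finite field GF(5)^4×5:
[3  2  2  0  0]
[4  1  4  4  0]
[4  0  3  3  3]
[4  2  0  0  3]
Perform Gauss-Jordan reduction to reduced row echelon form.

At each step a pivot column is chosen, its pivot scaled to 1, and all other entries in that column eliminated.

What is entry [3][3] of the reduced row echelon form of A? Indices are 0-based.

pivot(0,0)=3: scale R0 → (1, 4, 4, 0, 0)
  clear (1,0): R1 −= (4)R0 → (0, 0, 3, 4, 0)
  clear (2,0): R2 −= (4)R0 → (0, 4, 2, 3, 3)
  clear (3,0): R3 −= (4)R0 → (0, 1, 4, 0, 3)
pivot(1,1): swap R1↔R2
pivot(1,1)=4: scale R1 → (0, 1, 3, 2, 2)
  clear (0,1): R0 −= (4)R1 → (1, 0, 2, 2, 2)
  clear (3,1): R3 −= (1)R1 → (0, 0, 1, 3, 1)
pivot(2,2)=3: scale R2 → (0, 0, 1, 3, 0)
  clear (0,2): R0 −= (2)R2 → (1, 0, 0, 1, 2)
  clear (1,2): R1 −= (3)R2 → (0, 1, 0, 3, 2)
  clear (3,2): R3 −= (1)R2 → (0, 0, 0, 0, 1)
col 3: no nonzero at/below row 3; advance.
pivot(3,4)=1: scale R3 → (0, 0, 0, 0, 1)
  clear (0,4): R0 −= (2)R3 → (1, 0, 0, 1, 0)
  clear (1,4): R1 −= (2)R3 → (0, 1, 0, 3, 0)

M[3][3] = 0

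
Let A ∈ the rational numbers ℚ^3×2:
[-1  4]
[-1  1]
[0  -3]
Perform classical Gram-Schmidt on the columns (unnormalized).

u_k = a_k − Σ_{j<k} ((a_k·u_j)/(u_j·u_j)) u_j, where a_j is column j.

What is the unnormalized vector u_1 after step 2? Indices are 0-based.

u_1 = (3/2, -3/2, -3)

Step 1: u_0 = a_0 = (-1, -1, 0).
Step 2: u_1 = a_1 − (-5/2)·u_0 = (3/2, -3/2, -3).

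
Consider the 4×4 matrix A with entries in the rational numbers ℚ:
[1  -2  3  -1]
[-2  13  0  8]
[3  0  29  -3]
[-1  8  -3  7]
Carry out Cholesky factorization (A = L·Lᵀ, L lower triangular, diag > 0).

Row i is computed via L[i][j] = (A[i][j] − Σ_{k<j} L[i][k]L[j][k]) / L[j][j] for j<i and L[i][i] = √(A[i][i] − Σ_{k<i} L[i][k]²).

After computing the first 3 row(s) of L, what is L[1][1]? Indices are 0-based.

Step 1: L[0][0] = √(1) = 1.
  L[1][0] = (-2) / L[0][0] = -2.
Step 2: L[1][1] = √(9) = 3.
  L[2][0] = (3) / L[0][0] = 3.
  L[2][1] = (6) / L[1][1] = 2.
Step 3: L[2][2] = √(16) = 4.

L[1][1] = 3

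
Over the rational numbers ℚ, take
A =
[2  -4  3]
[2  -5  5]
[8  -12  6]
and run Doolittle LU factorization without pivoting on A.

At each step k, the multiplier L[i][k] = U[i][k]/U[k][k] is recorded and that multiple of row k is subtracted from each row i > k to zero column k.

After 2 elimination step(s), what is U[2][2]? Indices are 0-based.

U[2][2] = 2

[col 0] pivot 2
  R1 -= 1*R0 → (0, -1, 2)  (L[1][0] := 1)
  R2 -= 4*R0 → (0, 4, -6)  (L[2][0] := 4)
[col 1] pivot -1
  R2 -= -4*R1 → (0, 0, 2)  (L[2][1] := -4)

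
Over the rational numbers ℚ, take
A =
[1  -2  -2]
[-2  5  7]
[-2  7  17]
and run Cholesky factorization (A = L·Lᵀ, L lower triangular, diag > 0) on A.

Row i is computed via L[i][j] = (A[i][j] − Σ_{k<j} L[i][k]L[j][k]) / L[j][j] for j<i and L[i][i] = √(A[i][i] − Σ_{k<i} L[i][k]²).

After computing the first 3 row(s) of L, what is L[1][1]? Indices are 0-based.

Step 1: L[0][0] = √(1) = 1.
  L[1][0] = (-2) / L[0][0] = -2.
Step 2: L[1][1] = √(1) = 1.
  L[2][0] = (-2) / L[0][0] = -2.
  L[2][1] = (3) / L[1][1] = 3.
Step 3: L[2][2] = √(4) = 2.

L[1][1] = 1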